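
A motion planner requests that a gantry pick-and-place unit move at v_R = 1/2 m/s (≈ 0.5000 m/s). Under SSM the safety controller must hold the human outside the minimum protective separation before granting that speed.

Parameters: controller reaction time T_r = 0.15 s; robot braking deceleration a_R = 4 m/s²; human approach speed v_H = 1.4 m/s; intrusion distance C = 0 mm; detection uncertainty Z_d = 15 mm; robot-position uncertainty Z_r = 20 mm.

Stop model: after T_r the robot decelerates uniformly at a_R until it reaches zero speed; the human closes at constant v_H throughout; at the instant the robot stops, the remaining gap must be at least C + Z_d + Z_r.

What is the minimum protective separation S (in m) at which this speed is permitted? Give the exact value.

T_s = v_R/a_R = (1/2)/4 = 0.1250 s
robot in T_r: 0.5000·0.1500 = 0.0750 m
braking distance = 0.5000²/(2·4.0000) = 0.0312 m
human closes 1.4000·0.2750 = 0.3850 m
C+Z_d+Z_r = 0.0000+0.0150+0.0200 = 0.0350 m
S_min ≈ 0.0750+0.0312+0.3850+0.0350  ⇒  S_min = 421/800 m

S_min = 421/800 m = 0.5262 m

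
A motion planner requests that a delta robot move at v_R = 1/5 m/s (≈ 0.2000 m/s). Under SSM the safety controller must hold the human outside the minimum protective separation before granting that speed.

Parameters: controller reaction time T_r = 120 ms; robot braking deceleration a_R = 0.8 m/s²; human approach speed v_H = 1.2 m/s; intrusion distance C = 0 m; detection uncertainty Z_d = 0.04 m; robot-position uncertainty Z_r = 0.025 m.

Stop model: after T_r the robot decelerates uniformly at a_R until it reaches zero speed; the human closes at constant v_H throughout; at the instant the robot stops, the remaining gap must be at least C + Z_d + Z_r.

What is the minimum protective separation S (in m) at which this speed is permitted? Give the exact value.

S_min = 279/500 m = 0.5580 m

T_s = v_R/a_R = (1/5)/(4/5) = 0.2500 s
robot in T_r: 0.2000·0.1200 = 0.0240 m
robot under decel: 0.2000²/(2·0.8000) = 0.0250 m
person approaches 1.2000·(0.1200+0.2500) = 0.4440 m
residual clearance needed = 0.0000+0.0400+0.0250 = 0.0650 m
S_min ≈ 0.0240+0.0250+0.4440+0.0650  ⇒  S_min = 279/500 m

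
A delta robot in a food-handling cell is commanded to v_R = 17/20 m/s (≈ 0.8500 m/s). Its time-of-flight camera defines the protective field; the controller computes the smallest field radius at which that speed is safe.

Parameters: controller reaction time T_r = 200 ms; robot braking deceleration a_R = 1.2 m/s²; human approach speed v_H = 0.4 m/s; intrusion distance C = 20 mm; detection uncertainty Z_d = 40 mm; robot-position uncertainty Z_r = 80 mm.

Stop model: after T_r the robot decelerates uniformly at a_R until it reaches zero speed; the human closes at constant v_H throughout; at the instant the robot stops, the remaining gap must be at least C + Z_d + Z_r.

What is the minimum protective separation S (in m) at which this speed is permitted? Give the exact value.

S_min = 1559/1600 m = 0.9744 m

T_s = v_R/a_R = (17/20)/(6/5) = 0.7083 s
robot in T_r: 0.8500·0.2000 = 0.1700 m
braking distance = 0.8500²/(2·1.2000) = 0.3010 m
human closes 0.4000·0.9083 = 0.3633 m
margins: 0.0200+0.0400+0.0800 = 0.1400 m
S_min ≈ 0.1700+0.3010+0.3633+0.1400  ⇒  S_min = 1559/1600 m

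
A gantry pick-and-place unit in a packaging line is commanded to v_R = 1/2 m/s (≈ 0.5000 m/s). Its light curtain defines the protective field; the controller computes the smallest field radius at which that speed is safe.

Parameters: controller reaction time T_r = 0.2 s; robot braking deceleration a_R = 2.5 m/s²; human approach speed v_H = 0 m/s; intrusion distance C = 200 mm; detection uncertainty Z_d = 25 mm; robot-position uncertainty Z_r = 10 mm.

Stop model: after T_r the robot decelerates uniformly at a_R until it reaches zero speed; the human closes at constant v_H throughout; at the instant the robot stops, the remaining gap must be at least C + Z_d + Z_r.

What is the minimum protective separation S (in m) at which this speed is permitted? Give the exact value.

S_min = 77/200 m = 0.3850 m

braking lasts T_s = (1/2)/(5/2) = 0.2000 s
robot in T_r: 0.5000·0.2000 = 0.1000 m
robot under decel: 0.5000²/(2·2.5000) = 0.0500 m
human closes 0.0000·0.4000 = 0.0000 m
C+Z_d+Z_r = 0.2000+0.0250+0.0100 = 0.2350 m
S_min ≈ 0.1000+0.0500+0.0000+0.2350  ⇒  S_min = 77/200 m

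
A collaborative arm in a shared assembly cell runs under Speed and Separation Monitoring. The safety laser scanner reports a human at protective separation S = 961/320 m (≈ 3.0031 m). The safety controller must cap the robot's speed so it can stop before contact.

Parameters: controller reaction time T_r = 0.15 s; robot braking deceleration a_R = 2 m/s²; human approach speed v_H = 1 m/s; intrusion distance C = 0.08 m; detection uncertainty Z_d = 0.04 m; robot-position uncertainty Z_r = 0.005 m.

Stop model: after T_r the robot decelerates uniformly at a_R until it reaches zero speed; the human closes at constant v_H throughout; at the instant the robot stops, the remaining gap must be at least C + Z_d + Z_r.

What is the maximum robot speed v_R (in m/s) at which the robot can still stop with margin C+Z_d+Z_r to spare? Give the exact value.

v_R_max = 9/4 m/s = 2.2500 m/s

at the boundary: (1/4)·v² + (13/20)·v + (-873/320) = 0
  disc = (13/20)² − 4·(1/4)·(-873/320) = 5041/1600 ; √disc = 71/40
  v_R = (−(13/20) + 71/40) / (2·(1/4)) = 9/4 m/s
check:
T_s = v_R/a_R = (9/4)/2 = 1.1250 s
reaction-phase robot travel = 2.2500·0.1500 = 0.3375 m
robot covers 2.2500·1.1250 − ½·2.0000·1.1250² = 1.2656 m while stopping
human over T_r+T_s: 1.0000·(0.1500+1.1250) = 1.2750 m
margins: 0.0800+0.0400+0.0050 = 0.1250 m
sum ≈ 0.3375+1.2656+1.2750+0.1250 ≈ 3.0031 m = S ✓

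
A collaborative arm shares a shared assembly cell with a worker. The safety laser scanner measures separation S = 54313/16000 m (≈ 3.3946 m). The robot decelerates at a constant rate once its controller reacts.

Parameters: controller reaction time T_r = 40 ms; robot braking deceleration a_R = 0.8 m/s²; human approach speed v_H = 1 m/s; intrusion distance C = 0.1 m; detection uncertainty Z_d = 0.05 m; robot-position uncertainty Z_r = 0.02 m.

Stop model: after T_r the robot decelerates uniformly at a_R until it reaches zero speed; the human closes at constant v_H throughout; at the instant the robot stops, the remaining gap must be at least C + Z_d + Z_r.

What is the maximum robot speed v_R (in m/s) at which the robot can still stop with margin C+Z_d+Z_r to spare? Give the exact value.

v_R_max = 29/20 m/s = 1.4500 m/s

quadratic (5/8)·v² + (129/100)·v + (-50953/16000) = 0
  disc = (129/100)² − 4·(5/8)·(-50953/16000) = 1540081/160000 ; √disc = 1241/400
  v_R = (−(129/100) + 1241/400) / (2·(5/8)) = 29/20 m/s
check:
stop time T_s = (29/20)/(4/5) = 1.8125 s
robot in T_r: 1.4500·0.0400 = 0.0580 m
braking distance = 1.4500²/(2·0.8000) = 1.3141 m
human closes 1.0000·1.8525 = 1.8525 m
margins: 0.1000+0.0500+0.0200 = 0.1700 m
sum ≈ 0.0580+1.3141+1.8525+0.1700 ≈ 3.3946 m = S ✓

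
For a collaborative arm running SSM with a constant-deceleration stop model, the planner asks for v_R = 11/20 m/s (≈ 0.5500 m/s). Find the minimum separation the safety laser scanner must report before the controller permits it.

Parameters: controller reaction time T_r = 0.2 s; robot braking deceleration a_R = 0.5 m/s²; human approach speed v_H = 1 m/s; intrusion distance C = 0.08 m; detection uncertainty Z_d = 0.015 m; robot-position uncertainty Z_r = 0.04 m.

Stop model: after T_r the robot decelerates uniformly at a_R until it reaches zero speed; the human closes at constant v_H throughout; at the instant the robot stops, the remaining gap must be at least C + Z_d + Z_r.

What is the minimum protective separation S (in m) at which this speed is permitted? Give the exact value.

stop time T_s = (11/20)/(1/2) = 1.1000 s
reaction-phase robot travel = 0.5500·0.2000 = 0.1100 m
robot under decel: 0.5500²/(2·0.5000) = 0.3025 m
human closes 1.0000·1.3000 = 1.3000 m
residual clearance needed = 0.0800+0.0150+0.0400 = 0.1350 m
S_min ≈ 0.1100+0.3025+1.3000+0.1350  ⇒  S_min = 739/400 m

S_min = 739/400 m = 1.8475 m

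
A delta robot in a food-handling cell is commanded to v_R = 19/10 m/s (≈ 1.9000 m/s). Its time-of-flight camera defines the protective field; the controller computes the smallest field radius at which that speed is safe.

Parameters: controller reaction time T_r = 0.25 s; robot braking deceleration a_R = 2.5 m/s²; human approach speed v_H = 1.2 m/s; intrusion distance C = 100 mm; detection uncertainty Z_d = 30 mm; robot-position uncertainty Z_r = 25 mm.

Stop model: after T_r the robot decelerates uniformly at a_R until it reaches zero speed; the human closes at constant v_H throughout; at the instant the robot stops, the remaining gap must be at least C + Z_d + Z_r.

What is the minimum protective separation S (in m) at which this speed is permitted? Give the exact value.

stop time T_s = (19/10)/(5/2) = 0.7600 s
robot in T_r: 1.9000·0.2500 = 0.4750 m
braking distance = 1.9000²/(2·2.5000) = 0.7220 m
person approaches 1.2000·(0.2500+0.7600) = 1.2120 m
margins: 0.1000+0.0300+0.0250 = 0.1550 m
S_min ≈ 0.4750+0.7220+1.2120+0.1550  ⇒  S_min = 641/250 m

S_min = 641/250 m = 2.5640 m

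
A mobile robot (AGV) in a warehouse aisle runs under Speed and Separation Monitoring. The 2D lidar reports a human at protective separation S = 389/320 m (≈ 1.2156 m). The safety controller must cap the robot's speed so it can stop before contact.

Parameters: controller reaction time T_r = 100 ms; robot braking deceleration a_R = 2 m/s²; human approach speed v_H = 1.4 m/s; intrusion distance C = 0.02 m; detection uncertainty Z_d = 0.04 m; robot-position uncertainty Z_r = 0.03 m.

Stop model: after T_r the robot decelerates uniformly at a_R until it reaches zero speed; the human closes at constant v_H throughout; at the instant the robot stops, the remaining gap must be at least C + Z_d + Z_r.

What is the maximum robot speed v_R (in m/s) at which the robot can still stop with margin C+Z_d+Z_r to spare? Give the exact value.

collect terms ⇒ (1/4)·v_R² + (4/5)·v_R + (-1577/1600) = 0
  disc = (4/5)² − 4·(1/4)·(-1577/1600) = 2601/1600 ; √disc = 51/40
  v_R = (−(4/5) + 51/40) / (2·(1/4)) = 19/20 m/s
check:
T_s = v_R/a_R = (19/20)/2 = 0.4750 s
reaction-phase robot travel = 0.9500·0.1000 = 0.0950 m
robot under decel: 0.9500²/(2·2.0000) = 0.2256 m
person approaches 1.4000·(0.1000+0.4750) = 0.8050 m
C+Z_d+Z_r = 0.0200+0.0400+0.0300 = 0.0900 m
sum ≈ 0.0950+0.2256+0.8050+0.0900 ≈ 1.2156 m = S ✓

v_R_max = 19/20 m/s = 0.9500 m/s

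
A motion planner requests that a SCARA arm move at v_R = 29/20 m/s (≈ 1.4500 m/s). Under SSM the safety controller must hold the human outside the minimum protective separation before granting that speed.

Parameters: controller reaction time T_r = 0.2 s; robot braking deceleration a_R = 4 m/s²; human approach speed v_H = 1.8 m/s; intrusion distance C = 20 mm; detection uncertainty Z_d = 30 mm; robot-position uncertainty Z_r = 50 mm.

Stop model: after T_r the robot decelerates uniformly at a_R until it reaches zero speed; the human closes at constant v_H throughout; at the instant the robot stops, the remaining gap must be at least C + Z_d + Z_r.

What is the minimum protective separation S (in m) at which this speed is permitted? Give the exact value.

braking lasts T_s = (29/20)/4 = 0.3625 s
reaction-phase robot travel = 1.4500·0.2000 = 0.2900 m
robot covers 1.4500·0.3625 − ½·4.0000·0.3625² = 0.2628 m while stopping
person approaches 1.8000·(0.2000+0.3625) = 1.0125 m
C+Z_d+Z_r = 0.0200+0.0300+0.0500 = 0.1000 m
S_min ≈ 0.2900+0.2628+1.0125+0.1000  ⇒  S_min = 5329/3200 m

S_min = 5329/3200 m = 1.6653 m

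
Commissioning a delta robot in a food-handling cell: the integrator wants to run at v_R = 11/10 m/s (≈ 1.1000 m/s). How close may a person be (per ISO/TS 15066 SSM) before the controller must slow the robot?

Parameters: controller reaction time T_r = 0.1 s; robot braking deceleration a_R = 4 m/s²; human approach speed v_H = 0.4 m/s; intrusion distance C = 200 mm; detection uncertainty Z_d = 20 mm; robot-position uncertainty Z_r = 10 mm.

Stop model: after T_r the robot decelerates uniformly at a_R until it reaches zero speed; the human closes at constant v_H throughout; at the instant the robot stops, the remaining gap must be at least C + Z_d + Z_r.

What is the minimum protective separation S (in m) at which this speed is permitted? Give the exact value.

S_min = 513/800 m = 0.6412 m

stop time T_s = (11/10)/4 = 0.2750 s
reaction-phase robot travel = 1.1000·0.1000 = 0.1100 m
robot under decel: 1.1000²/(2·4.0000) = 0.1512 m
human over T_r+T_s: 0.4000·(0.1000+0.2750) = 0.1500 m
C+Z_d+Z_r = 0.2000+0.0200+0.0100 = 0.2300 m
S_min ≈ 0.1100+0.1512+0.1500+0.2300  ⇒  S_min = 513/800 m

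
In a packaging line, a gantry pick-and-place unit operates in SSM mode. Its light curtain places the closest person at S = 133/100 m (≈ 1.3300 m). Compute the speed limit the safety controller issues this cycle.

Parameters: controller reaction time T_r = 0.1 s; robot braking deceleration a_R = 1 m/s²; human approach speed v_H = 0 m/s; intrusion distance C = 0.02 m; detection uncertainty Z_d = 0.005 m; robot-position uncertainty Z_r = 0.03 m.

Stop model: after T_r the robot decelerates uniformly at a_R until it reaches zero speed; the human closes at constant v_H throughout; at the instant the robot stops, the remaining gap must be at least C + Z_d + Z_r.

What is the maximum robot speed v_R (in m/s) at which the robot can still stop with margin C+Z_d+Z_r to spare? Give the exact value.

v_R_max = 3/2 m/s = 1.5000 m/s

quadratic (1/2)·v² + (1/10)·v + (-51/40) = 0
  disc = (1/10)² − 4·(1/2)·(-51/40) = 64/25 ; √disc = 8/5
  v_R = (−(1/10) + 8/5) / (2·(1/2)) = 3/2 m/s
check:
braking lasts T_s = (3/2)/1 = 1.5000 s
reaction-phase robot travel = 1.5000·0.1000 = 0.1500 m
robot under decel: 1.5000²/(2·1.0000) = 1.1250 m
human over T_r+T_s: 0.0000·(0.1000+1.5000) = 0.0000 m
C+Z_d+Z_r = 0.0200+0.0050+0.0300 = 0.0550 m
sum ≈ 0.1500+1.1250+0.0000+0.0550 ≈ 1.3300 m = S ✓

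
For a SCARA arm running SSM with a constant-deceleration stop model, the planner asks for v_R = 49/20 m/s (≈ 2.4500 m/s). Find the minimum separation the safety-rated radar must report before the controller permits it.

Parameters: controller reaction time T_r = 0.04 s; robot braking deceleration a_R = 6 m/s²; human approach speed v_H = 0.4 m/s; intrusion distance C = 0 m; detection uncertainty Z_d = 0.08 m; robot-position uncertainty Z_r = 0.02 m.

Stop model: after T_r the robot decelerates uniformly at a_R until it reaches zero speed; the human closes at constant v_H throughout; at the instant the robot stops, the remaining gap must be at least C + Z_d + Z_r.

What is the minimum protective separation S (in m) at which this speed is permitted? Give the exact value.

braking lasts T_s = (49/20)/6 = 0.4083 s
robot covers v_R·T_r = 2.4500·0.0400 = 0.0980 m before braking
robot under decel: 2.4500²/(2·6.0000) = 0.5002 m
human over T_r+T_s: 0.4000·(0.0400+0.4083) = 0.1793 m
residual clearance needed = 0.0000+0.0800+0.0200 = 0.1000 m
S_min ≈ 0.0980+0.5002+0.1793+0.1000  ⇒  S_min = 21061/24000 m

S_min = 21061/24000 m = 0.8775 m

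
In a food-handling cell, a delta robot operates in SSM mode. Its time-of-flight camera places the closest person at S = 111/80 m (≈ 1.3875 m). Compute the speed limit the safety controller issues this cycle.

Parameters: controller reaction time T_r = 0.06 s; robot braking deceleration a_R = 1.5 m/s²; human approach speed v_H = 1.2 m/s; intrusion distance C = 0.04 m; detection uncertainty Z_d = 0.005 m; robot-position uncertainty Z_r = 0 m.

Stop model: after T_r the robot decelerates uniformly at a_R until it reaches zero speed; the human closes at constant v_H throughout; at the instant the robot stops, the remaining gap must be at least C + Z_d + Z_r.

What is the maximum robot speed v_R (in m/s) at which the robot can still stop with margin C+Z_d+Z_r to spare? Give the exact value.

collect terms ⇒ (1/3)·v_R² + (43/50)·v_R + (-2541/2000) = 0
  disc = (43/50)² − 4·(1/3)·(-2541/2000) = 1521/625 ; √disc = 39/25
  v_R = (−(43/50) + 39/25) / (2·(1/3)) = 21/20 m/s
check:
T_s = v_R/a_R = (21/20)/(3/2) = 0.7000 s
reaction-phase robot travel = 1.0500·0.0600 = 0.0630 m
robot under decel: 1.0500²/(2·1.5000) = 0.3675 m
human closes 1.2000·0.7600 = 0.9120 m
residual clearance needed = 0.0400+0.0050+0.0000 = 0.0450 m
sum ≈ 0.0630+0.3675+0.9120+0.0450 ≈ 1.3875 m = S ✓

v_R_max = 21/20 m/s = 1.0500 m/s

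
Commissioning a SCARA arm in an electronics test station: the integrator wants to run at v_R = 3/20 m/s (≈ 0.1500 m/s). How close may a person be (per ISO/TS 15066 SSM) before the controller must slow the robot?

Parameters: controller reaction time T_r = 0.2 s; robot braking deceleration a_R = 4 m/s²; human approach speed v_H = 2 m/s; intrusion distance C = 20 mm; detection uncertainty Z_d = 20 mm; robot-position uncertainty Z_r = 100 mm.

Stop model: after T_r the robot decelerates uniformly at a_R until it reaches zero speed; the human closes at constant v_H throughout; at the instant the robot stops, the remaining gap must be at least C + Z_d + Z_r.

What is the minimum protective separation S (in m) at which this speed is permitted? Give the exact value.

T_s = v_R/a_R = (3/20)/4 = 0.0375 s
robot in T_r: 0.1500·0.2000 = 0.0300 m
robot covers 0.1500·0.0375 − ½·4.0000·0.0375² = 0.0028 m while stopping
human closes 2.0000·0.2375 = 0.4750 m
residual clearance needed = 0.0200+0.0200+0.1000 = 0.1400 m
S_min ≈ 0.0300+0.0028+0.4750+0.1400  ⇒  S_min = 2073/3200 m

S_min = 2073/3200 m = 0.6478 m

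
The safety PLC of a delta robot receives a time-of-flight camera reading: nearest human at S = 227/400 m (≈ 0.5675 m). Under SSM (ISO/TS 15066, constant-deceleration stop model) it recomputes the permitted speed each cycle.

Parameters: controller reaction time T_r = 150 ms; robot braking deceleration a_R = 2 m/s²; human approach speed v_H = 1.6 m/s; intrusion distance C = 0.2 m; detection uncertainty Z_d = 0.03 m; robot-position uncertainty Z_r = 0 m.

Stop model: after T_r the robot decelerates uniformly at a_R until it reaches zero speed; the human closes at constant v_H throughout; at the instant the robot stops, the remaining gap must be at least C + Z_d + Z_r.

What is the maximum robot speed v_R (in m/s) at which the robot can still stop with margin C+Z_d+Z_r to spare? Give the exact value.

at the boundary: (1/4)·v² + (19/20)·v + (-39/400) = 0
  disc = (19/20)² − 4·(1/4)·(-39/400) = 1 ; √disc = 1
  v_R = (−(19/20) + 1) / (2·(1/4)) = 1/10 m/s
check:
T_s = v_R/a_R = (1/10)/2 = 0.0500 s
robot covers v_R·T_r = 0.1000·0.1500 = 0.0150 m before braking
braking distance = 0.1000²/(2·2.0000) = 0.0025 m
human over T_r+T_s: 1.6000·(0.1500+0.0500) = 0.3200 m
residual clearance needed = 0.2000+0.0300+0.0000 = 0.2300 m
sum ≈ 0.0150+0.0025+0.3200+0.2300 ≈ 0.5675 m = S ✓

v_R_max = 1/10 m/s = 0.1000 m/s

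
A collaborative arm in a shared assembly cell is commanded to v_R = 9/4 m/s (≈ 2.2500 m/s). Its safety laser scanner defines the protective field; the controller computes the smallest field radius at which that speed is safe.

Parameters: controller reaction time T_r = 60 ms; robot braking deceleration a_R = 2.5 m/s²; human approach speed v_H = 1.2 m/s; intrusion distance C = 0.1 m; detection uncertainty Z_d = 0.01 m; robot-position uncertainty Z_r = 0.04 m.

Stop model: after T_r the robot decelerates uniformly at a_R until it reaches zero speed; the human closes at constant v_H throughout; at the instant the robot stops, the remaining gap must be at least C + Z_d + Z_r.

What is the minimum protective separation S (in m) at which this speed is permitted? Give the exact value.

stop time T_s = (9/4)/(5/2) = 0.9000 s
robot in T_r: 2.2500·0.0600 = 0.1350 m
robot covers 2.2500·0.9000 − ½·2.5000·0.9000² = 1.0125 m while stopping
person approaches 1.2000·(0.0600+0.9000) = 1.1520 m
margins: 0.1000+0.0100+0.0400 = 0.1500 m
S_min ≈ 0.1350+1.0125+1.1520+0.1500  ⇒  S_min = 4899/2000 m

S_min = 4899/2000 m = 2.4495 m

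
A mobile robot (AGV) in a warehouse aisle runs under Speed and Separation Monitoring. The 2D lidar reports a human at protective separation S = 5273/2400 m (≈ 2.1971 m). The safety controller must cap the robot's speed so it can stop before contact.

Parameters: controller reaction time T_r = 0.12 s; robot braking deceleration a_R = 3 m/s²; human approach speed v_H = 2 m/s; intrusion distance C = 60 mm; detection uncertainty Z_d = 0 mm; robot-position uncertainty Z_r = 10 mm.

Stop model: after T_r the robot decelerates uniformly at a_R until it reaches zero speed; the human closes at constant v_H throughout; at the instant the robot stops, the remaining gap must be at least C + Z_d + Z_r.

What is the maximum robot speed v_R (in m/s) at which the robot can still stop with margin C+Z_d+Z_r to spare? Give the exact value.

collect terms ⇒ (1/6)·v_R² + (59/75)·v_R + (-4529/2400) = 0
  disc = (59/75)² − 4·(1/6)·(-4529/2400) = 18769/10000 ; √disc = 137/100
  v_R = (−(59/75) + 137/100) / (2·(1/6)) = 7/4 m/s
check:
braking lasts T_s = (7/4)/3 = 0.5833 s
robot in T_r: 1.7500·0.1200 = 0.2100 m
braking distance = 1.7500²/(2·3.0000) = 0.5104 m
human closes 2.0000·0.7033 = 1.4067 m
margins: 0.0600+0.0000+0.0100 = 0.0700 m
sum ≈ 0.2100+0.5104+1.4067+0.0700 ≈ 2.1971 m = S ✓

v_R_max = 7/4 m/s = 1.7500 m/s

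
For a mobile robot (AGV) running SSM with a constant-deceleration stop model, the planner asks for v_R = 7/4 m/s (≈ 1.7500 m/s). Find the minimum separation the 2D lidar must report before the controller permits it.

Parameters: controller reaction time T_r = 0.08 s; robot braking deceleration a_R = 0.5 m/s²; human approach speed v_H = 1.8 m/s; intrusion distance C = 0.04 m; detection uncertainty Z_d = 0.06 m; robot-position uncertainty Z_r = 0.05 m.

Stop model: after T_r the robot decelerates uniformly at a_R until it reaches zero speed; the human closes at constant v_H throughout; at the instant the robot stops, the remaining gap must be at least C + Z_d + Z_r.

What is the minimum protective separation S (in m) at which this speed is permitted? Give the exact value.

S_min = 19593/2000 m = 9.7965 m

braking lasts T_s = (7/4)/(1/2) = 3.5000 s
robot covers v_R·T_r = 1.7500·0.0800 = 0.1400 m before braking
braking distance = 1.7500²/(2·0.5000) = 3.0625 m
human closes 1.8000·3.5800 = 6.4440 m
margins: 0.0400+0.0600+0.0500 = 0.1500 m
S_min ≈ 0.1400+3.0625+6.4440+0.1500  ⇒  S_min = 19593/2000 m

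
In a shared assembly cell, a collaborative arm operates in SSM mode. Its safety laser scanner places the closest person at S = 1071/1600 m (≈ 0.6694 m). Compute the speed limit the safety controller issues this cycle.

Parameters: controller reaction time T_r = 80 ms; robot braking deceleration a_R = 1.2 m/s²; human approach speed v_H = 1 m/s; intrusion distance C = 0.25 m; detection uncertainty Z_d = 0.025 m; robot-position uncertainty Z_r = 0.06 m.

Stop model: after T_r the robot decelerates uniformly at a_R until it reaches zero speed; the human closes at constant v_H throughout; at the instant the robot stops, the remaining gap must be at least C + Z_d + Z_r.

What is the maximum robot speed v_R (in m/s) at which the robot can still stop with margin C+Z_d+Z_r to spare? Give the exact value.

quadratic (5/12)·v² + (137/150)·v + (-407/1600) = 0
  disc = (137/150)² − 4·(5/12)·(-407/1600) = 452929/360000 ; √disc = 673/600
  v_R = (−(137/150) + 673/600) / (2·(5/12)) = 1/4 m/s
check:
stop time T_s = (1/4)/(6/5) = 0.2083 s
reaction-phase robot travel = 0.2500·0.0800 = 0.0200 m
braking distance = 0.2500²/(2·1.2000) = 0.0260 m
human closes 1.0000·0.2883 = 0.2883 m
margins: 0.2500+0.0250+0.0600 = 0.3350 m
sum ≈ 0.0200+0.0260+0.2883+0.3350 ≈ 0.6694 m = S ✓

v_R_max = 1/4 m/s = 0.2500 m/s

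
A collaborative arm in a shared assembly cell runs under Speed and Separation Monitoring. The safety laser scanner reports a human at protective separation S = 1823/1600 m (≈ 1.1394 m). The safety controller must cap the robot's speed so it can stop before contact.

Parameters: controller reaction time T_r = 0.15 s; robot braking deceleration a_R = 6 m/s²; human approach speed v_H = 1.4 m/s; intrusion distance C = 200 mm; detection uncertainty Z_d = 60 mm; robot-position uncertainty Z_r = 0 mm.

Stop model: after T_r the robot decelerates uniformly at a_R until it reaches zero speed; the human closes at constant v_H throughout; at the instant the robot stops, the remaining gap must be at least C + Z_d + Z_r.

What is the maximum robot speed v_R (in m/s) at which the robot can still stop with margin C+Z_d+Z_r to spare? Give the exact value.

at the boundary: (1/12)·v² + (23/60)·v + (-1071/1600) = 0
  disc = (23/60)² − 4·(1/12)·(-1071/1600) = 5329/14400 ; √disc = 73/120
  v_R = (−(23/60) + 73/120) / (2·(1/12)) = 27/20 m/s
check:
stop time T_s = (27/20)/6 = 0.2250 s
robot in T_r: 1.3500·0.1500 = 0.2025 m
robot covers 1.3500·0.2250 − ½·6.0000·0.2250² = 0.1519 m while stopping
human over T_r+T_s: 1.4000·(0.1500+0.2250) = 0.5250 m
C+Z_d+Z_r = 0.2000+0.0600+0.0000 = 0.2600 m
sum ≈ 0.2025+0.1519+0.5250+0.2600 ≈ 1.1394 m = S ✓

v_R_max = 27/20 m/s = 1.3500 m/s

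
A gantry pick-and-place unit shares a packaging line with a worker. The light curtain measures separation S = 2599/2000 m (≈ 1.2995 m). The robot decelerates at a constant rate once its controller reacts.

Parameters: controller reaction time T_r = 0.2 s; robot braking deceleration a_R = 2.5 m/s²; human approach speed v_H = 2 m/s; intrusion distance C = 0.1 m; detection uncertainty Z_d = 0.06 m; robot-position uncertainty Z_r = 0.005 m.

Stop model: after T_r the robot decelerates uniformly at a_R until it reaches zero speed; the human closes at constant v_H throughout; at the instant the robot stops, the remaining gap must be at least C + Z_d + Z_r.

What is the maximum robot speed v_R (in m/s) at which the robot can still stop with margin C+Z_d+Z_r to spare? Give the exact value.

quadratic (1/5)·v² + (1)·v + (-1469/2000) = 0
  disc = (1)² − 4·(1/5)·(-1469/2000) = 3969/2500 ; √disc = 63/50
  v_R = (−(1) + 63/50) / (2·(1/5)) = 13/20 m/s
check:
braking lasts T_s = (13/20)/(5/2) = 0.2600 s
reaction-phase robot travel = 0.6500·0.2000 = 0.1300 m
robot under decel: 0.6500²/(2·2.5000) = 0.0845 m
human over T_r+T_s: 2.0000·(0.2000+0.2600) = 0.9200 m
residual clearance needed = 0.1000+0.0600+0.0050 = 0.1650 m
sum ≈ 0.1300+0.0845+0.9200+0.1650 ≈ 1.2995 m = S ✓

v_R_max = 13/20 m/s = 0.6500 m/s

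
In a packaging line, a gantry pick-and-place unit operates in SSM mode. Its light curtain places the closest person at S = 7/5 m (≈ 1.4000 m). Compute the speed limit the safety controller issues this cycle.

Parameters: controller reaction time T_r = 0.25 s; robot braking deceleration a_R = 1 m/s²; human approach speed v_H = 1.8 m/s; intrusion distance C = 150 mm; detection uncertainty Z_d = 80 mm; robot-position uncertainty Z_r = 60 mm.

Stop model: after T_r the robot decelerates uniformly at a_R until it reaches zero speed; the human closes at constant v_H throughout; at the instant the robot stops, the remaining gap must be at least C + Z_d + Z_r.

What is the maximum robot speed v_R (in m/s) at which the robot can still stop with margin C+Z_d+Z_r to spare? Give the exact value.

collect terms ⇒ (1/2)·v_R² + (41/20)·v_R + (-33/50) = 0
  disc = (41/20)² − 4·(1/2)·(-33/50) = 2209/400 ; √disc = 47/20
  v_R = (−(41/20) + 47/20) / (2·(1/2)) = 3/10 m/s
check:
braking lasts T_s = (3/10)/1 = 0.3000 s
reaction-phase robot travel = 0.3000·0.2500 = 0.0750 m
robot under decel: 0.3000²/(2·1.0000) = 0.0450 m
person approaches 1.8000·(0.2500+0.3000) = 0.9900 m
residual clearance needed = 0.1500+0.0800+0.0600 = 0.2900 m
sum ≈ 0.0750+0.0450+0.9900+0.2900 ≈ 1.4000 m = S ✓

v_R_max = 3/10 m/s = 0.3000 m/s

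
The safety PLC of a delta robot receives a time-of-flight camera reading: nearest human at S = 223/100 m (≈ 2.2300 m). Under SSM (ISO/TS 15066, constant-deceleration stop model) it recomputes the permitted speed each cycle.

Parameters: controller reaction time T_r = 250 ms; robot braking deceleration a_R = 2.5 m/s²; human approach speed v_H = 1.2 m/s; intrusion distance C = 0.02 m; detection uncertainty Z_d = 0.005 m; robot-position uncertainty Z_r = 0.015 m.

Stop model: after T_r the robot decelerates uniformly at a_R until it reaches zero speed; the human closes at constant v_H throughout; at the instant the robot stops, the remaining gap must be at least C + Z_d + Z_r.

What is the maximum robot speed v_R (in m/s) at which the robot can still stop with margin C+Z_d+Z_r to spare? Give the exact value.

at the boundary: (1/5)·v² + (73/100)·v + (-189/100) = 0
  disc = (73/100)² − 4·(1/5)·(-189/100) = 20449/10000 ; √disc = 143/100
  v_R = (−(73/100) + 143/100) / (2·(1/5)) = 7/4 m/s
check:
T_s = v_R/a_R = (7/4)/(5/2) = 0.7000 s
robot in T_r: 1.7500·0.2500 = 0.4375 m
robot covers 1.7500·0.7000 − ½·2.5000·0.7000² = 0.6125 m while stopping
person approaches 1.2000·(0.2500+0.7000) = 1.1400 m
residual clearance needed = 0.0200+0.0050+0.0150 = 0.0400 m
sum ≈ 0.4375+0.6125+1.1400+0.0400 ≈ 2.2300 m = S ✓

v_R_max = 7/4 m/s = 1.7500 m/s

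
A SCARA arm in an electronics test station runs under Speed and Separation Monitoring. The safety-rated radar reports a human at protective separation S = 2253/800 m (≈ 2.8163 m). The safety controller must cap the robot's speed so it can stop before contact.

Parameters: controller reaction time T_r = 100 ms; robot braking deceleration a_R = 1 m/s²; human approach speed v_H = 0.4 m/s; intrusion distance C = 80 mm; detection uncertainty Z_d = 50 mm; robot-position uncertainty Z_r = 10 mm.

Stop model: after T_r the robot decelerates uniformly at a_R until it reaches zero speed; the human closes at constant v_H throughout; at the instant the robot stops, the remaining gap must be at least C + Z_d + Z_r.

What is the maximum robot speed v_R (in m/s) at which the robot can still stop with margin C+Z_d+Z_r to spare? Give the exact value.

v_R_max = 37/20 m/s = 1.8500 m/s

quadratic (1/2)·v² + (1/2)·v + (-2109/800) = 0
  disc = (1/2)² − 4·(1/2)·(-2109/800) = 2209/400 ; √disc = 47/20
  v_R = (−(1/2) + 47/20) / (2·(1/2)) = 37/20 m/s
check:
T_s = v_R/a_R = (37/20)/1 = 1.8500 s
reaction-phase robot travel = 1.8500·0.1000 = 0.1850 m
robot under decel: 1.8500²/(2·1.0000) = 1.7112 m
human over T_r+T_s: 0.4000·(0.1000+1.8500) = 0.7800 m
margins: 0.0800+0.0500+0.0100 = 0.1400 m
sum ≈ 0.1850+1.7112+0.7800+0.1400 ≈ 2.8163 m = S ✓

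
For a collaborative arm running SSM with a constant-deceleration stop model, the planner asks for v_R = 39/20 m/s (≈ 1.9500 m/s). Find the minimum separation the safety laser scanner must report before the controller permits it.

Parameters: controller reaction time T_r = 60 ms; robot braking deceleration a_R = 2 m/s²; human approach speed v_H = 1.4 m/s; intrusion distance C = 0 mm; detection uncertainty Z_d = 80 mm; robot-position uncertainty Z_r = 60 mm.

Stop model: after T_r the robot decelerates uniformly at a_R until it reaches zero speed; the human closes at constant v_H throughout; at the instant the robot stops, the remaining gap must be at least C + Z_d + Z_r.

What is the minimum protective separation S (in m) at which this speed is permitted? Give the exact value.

S_min = 21253/8000 m = 2.6566 m

braking lasts T_s = (39/20)/2 = 0.9750 s
robot in T_r: 1.9500·0.0600 = 0.1170 m
robot under decel: 1.9500²/(2·2.0000) = 0.9506 m
human closes 1.4000·1.0350 = 1.4490 m
C+Z_d+Z_r = 0.0000+0.0800+0.0600 = 0.1400 m
S_min ≈ 0.1170+0.9506+1.4490+0.1400  ⇒  S_min = 21253/8000 m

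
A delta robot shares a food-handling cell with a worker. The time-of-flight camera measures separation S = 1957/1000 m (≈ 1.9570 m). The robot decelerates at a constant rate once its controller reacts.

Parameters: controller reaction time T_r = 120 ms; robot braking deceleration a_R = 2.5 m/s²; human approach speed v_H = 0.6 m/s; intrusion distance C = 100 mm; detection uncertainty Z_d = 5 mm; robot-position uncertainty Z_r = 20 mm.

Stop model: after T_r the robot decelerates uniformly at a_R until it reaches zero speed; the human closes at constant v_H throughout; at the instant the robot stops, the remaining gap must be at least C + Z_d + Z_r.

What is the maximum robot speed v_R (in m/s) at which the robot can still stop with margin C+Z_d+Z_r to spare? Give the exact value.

v_R_max = 11/5 m/s = 2.2000 m/s

collect terms ⇒ (1/5)·v_R² + (9/25)·v_R + (-44/25) = 0
  disc = (9/25)² − 4·(1/5)·(-44/25) = 961/625 ; √disc = 31/25
  v_R = (−(9/25) + 31/25) / (2·(1/5)) = 11/5 m/s
check:
braking lasts T_s = (11/5)/(5/2) = 0.8800 s
robot in T_r: 2.2000·0.1200 = 0.2640 m
braking distance = 2.2000²/(2·2.5000) = 0.9680 m
human over T_r+T_s: 0.6000·(0.1200+0.8800) = 0.6000 m
C+Z_d+Z_r = 0.1000+0.0050+0.0200 = 0.1250 m
sum ≈ 0.2640+0.9680+0.6000+0.1250 ≈ 1.9570 m = S ✓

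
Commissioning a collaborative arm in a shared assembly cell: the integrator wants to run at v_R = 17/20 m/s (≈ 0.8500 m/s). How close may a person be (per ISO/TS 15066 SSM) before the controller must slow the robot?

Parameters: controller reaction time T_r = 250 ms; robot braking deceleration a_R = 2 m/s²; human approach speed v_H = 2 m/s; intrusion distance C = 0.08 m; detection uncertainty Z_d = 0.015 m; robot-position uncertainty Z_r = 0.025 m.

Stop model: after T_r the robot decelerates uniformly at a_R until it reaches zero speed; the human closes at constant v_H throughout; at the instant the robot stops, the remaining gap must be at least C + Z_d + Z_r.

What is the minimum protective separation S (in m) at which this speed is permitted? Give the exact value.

S_min = 2981/1600 m = 1.8631 m

braking lasts T_s = (17/20)/2 = 0.4250 s
robot covers v_R·T_r = 0.8500·0.2500 = 0.2125 m before braking
braking distance = 0.8500²/(2·2.0000) = 0.1806 m
human closes 2.0000·0.6750 = 1.3500 m
margins: 0.0800+0.0150+0.0250 = 0.1200 m
S_min ≈ 0.2125+0.1806+1.3500+0.1200  ⇒  S_min = 2981/1600 m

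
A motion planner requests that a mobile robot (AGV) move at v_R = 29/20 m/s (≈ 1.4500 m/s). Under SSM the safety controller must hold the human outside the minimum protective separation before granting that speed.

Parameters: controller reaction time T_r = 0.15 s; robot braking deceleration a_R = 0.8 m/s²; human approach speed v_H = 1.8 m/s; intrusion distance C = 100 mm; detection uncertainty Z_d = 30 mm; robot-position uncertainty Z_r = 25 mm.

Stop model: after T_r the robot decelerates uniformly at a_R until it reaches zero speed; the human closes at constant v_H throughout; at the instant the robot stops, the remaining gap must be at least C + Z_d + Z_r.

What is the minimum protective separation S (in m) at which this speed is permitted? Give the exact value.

T_s = v_R/a_R = (29/20)/(4/5) = 1.8125 s
reaction-phase robot travel = 1.4500·0.1500 = 0.2175 m
braking distance = 1.4500²/(2·0.8000) = 1.3141 m
human over T_r+T_s: 1.8000·(0.1500+1.8125) = 3.5325 m
residual clearance needed = 0.1000+0.0300+0.0250 = 0.1550 m
S_min ≈ 0.2175+1.3141+3.5325+0.1550  ⇒  S_min = 16701/3200 m

S_min = 16701/3200 m = 5.2191 m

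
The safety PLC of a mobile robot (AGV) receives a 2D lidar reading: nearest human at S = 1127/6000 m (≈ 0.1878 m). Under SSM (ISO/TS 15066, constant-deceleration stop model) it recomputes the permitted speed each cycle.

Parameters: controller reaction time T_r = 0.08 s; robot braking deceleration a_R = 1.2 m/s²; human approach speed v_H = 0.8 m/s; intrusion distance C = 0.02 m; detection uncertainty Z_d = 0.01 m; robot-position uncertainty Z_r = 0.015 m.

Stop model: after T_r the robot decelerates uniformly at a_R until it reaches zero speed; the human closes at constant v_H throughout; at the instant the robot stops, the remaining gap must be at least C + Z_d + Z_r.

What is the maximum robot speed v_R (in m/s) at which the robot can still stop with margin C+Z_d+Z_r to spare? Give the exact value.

v_R_max = 1/10 m/s = 0.1000 m/s

collect terms ⇒ (5/12)·v_R² + (56/75)·v_R + (-473/6000) = 0
  disc = (56/75)² − 4·(5/12)·(-473/6000) = 6889/10000 ; √disc = 83/100
  v_R = (−(56/75) + 83/100) / (2·(5/12)) = 1/10 m/s
check:
T_s = v_R/a_R = (1/10)/(6/5) = 0.0833 s
robot in T_r: 0.1000·0.0800 = 0.0080 m
robot under decel: 0.1000²/(2·1.2000) = 0.0042 m
person approaches 0.8000·(0.0800+0.0833) = 0.1307 m
residual clearance needed = 0.0200+0.0100+0.0150 = 0.0450 m
sum ≈ 0.0080+0.0042+0.1307+0.0450 ≈ 0.1878 m = S ✓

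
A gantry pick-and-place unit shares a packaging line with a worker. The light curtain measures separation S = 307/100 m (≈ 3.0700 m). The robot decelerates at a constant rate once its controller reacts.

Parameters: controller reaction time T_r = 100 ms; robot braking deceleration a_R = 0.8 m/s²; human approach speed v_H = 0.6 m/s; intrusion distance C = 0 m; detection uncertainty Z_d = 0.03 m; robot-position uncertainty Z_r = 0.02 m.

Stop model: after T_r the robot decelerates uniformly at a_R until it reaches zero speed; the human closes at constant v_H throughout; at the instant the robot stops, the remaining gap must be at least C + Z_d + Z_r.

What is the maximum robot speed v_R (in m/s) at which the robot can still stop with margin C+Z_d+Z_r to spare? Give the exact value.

collect terms ⇒ (5/8)·v_R² + (17/20)·v_R + (-74/25) = 0
  disc = (17/20)² − 4·(5/8)·(-74/25) = 3249/400 ; √disc = 57/20
  v_R = (−(17/20) + 57/20) / (2·(5/8)) = 8/5 m/s
check:
stop time T_s = (8/5)/(4/5) = 2.0000 s
robot in T_r: 1.6000·0.1000 = 0.1600 m
braking distance = 1.6000²/(2·0.8000) = 1.6000 m
human closes 0.6000·2.1000 = 1.2600 m
margins: 0.0000+0.0300+0.0200 = 0.0500 m
sum ≈ 0.1600+1.6000+1.2600+0.0500 ≈ 3.0700 m = S ✓

v_R_max = 8/5 m/s = 1.6000 m/s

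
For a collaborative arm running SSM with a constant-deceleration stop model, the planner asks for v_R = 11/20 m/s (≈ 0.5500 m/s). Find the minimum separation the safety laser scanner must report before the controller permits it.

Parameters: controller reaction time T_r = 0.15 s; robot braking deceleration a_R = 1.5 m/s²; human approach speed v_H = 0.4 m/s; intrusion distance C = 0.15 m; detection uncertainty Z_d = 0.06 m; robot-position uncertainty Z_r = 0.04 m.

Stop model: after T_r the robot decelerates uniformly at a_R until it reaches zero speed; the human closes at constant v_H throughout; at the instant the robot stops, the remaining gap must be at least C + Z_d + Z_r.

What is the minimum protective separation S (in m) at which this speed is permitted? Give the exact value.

T_s = v_R/a_R = (11/20)/(3/2) = 0.3667 s
robot covers v_R·T_r = 0.5500·0.1500 = 0.0825 m before braking
braking distance = 0.5500²/(2·1.5000) = 0.1008 m
person approaches 0.4000·(0.1500+0.3667) = 0.2067 m
C+Z_d+Z_r = 0.1500+0.0600+0.0400 = 0.2500 m
S_min ≈ 0.0825+0.1008+0.2067+0.2500  ⇒  S_min = 16/25 m

S_min = 16/25 m = 0.6400 m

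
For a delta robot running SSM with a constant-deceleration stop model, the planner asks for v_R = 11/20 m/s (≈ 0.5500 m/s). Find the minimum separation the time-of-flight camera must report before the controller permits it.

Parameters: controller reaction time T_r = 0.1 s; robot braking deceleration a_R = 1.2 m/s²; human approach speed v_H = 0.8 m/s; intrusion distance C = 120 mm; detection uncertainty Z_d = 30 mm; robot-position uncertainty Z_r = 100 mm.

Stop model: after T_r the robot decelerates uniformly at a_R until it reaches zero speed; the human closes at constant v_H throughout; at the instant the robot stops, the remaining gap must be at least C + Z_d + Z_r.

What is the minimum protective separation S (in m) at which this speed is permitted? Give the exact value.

stop time T_s = (11/20)/(6/5) = 0.4583 s
robot covers v_R·T_r = 0.5500·0.1000 = 0.0550 m before braking
braking distance = 0.5500²/(2·1.2000) = 0.1260 m
person approaches 0.8000·(0.1000+0.4583) = 0.4467 m
C+Z_d+Z_r = 0.1200+0.0300+0.1000 = 0.2500 m
S_min ≈ 0.0550+0.1260+0.4467+0.2500  ⇒  S_min = 4213/4800 m

S_min = 4213/4800 m = 0.8777 m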